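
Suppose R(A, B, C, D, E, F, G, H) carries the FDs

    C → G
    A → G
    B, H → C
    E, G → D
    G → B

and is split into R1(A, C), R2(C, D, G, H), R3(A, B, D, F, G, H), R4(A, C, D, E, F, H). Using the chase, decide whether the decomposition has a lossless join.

Chase test. Columns are A, B, C, D, E, F, G, H; row i has aⱼ where attribute j ∈ Ri, else bᵢⱼ.
Initial tableau (one row per fragment):
  row 1: a1 b12 a3 b14 b15 b16 b17 b18
  row 2: b21 b22 a3 a4 b25 b26 a7 a8
  row 3: a1 a2 b33 a4 b35 a6 a7 a8
  row 4: a1 b42 a3 a4 a5 a6 b47 a8
Rows 1 and 2 agree on C; apply C→G and equate their G entries.
Rows 1 and 4 agree on C; apply C→G and equate their G entries.
Rows 1 and 2 agree on G; apply G→B and equate their B entries.
Rows 1 and 3 agree on G; apply G→B and equate their B entries.
Rows 1 and 4 agree on G; apply G→B and equate their B entries.
Rows 2 and 3 agree on B, H; apply B, H→C and equate their C entries.
Row 4 is now all distinguished symbols — the join is lossless.

Yes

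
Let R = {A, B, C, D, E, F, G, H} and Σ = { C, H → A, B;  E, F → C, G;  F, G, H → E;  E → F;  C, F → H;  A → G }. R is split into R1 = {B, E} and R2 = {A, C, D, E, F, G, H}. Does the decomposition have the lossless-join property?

Yes

Common attributes: R1 ∩ R2 = {E}.
Closure of {E}: E → F applies, adding F; E, F → C, G applies, adding C, G; C, F → H applies, adding H; C, H → A, B applies, adding A, B. So (E)⁺ = {A, B, C, E, F, G, H}.
This closure contains every attribute of R1, so R1 ∩ R2 → R1. The join is lossless.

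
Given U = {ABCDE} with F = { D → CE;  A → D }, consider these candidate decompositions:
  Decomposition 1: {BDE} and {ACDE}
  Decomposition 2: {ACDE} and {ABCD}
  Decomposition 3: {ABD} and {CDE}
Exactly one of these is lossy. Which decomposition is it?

Decomposition 1: common = {DE}, closure = {CDE} → lossy.
Decomposition 2: common = {ACD}, closure = {ACDE} → lossless.
Decomposition 3: common = {D}, closure = {CDE} → lossless.

Decomposition 1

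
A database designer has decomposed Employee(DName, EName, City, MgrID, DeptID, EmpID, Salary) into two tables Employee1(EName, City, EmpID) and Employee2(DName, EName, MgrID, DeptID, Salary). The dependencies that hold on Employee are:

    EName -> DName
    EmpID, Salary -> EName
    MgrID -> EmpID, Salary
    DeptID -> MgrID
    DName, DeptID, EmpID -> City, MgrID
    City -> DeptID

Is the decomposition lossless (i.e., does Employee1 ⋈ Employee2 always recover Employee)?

No

Common attributes: Employee1 ∩ Employee2 = {EName}.
Closure of {EName}: EName → DName applies, adding DName. So (EName)⁺ = {DName, EName}.
The closure contains neither all of Employee1 = {EName, City, EmpID} nor all of Employee2 = {DName, EName, MgrID, DeptID, Salary}, so the common attributes are not a superkey of either fragment. The join is lossy.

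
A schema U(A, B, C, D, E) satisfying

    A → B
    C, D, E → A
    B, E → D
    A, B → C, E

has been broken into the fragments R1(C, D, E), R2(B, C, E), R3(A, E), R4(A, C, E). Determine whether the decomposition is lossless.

No

Chase test. Columns are A, B, C, D, E; row i has aⱼ where attribute j ∈ Ri, else bᵢⱼ.
Initial tableau (one row per fragment):
  row 1: b11 b12 a3 a4 a5
  row 2: b21 a2 a3 b24 a5
  row 3: a1 b32 b33 b34 a5
  row 4: a1 b42 a3 b44 a5
Rows 3 and 4 agree on A; apply A→B and equate their B entries.
Rows 3 and 4 agree on B, E; apply B, E→D and equate their D entries.
Rows 3 and 4 agree on A, B; apply A, B→C, E and equate their C, E entries.
No row becomes fully distinguished — the join is lossy.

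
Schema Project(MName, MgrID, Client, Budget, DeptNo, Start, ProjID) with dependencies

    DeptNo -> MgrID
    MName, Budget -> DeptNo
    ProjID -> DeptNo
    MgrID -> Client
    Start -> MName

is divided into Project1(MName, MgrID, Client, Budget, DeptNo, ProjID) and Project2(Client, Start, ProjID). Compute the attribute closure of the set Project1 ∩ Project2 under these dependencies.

Project1 ∩ Project2 = {Client, ProjID}.
ProjID → DeptNo applies, adding DeptNo
DeptNo → MgrID applies, adding MgrID
Closure: {MgrID, Client, DeptNo, ProjID}.

MgrID, Client, DeptNo, ProjID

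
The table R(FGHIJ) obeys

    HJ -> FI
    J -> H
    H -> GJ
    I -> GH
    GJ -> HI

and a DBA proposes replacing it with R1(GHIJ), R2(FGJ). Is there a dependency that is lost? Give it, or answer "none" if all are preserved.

HJ → FI: restricted closure across fragments reaches FI.
J → H lies within R1.
H → GJ lies within R1.
I → GH lies within R1.
GJ → HI lies within R1.
Every dependency is enforceable on the fragments, so the decomposition is dependency-preserving.

none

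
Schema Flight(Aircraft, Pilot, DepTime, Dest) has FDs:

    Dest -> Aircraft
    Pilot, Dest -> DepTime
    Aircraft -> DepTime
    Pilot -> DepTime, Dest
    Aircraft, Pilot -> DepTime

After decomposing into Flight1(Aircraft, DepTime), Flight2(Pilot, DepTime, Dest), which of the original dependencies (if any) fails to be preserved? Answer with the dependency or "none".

Dest -> Aircraft

Check Dest → Aircraft: no single fragment contains all of {Aircraft, Dest}, and the restricted closure of {Dest} across the fragments never reaches {Aircraft}.
Pilot, Dest → DepTime is preserved.
Aircraft → DepTime is preserved.
Pilot → DepTime, Dest is preserved.
Aircraft, Pilot → DepTime is preserved.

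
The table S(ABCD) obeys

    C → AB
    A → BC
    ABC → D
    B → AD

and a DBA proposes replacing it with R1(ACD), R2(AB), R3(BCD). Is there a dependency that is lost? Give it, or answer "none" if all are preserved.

none

C → AB: restricted closure across fragments reaches AB.
A → BC: restricted closure across fragments reaches BC.
ABC → D: restricted closure across fragments reaches D.
B → AD: restricted closure across fragments reaches AD.
Every dependency is enforceable on the fragments, so the decomposition is dependency-preserving.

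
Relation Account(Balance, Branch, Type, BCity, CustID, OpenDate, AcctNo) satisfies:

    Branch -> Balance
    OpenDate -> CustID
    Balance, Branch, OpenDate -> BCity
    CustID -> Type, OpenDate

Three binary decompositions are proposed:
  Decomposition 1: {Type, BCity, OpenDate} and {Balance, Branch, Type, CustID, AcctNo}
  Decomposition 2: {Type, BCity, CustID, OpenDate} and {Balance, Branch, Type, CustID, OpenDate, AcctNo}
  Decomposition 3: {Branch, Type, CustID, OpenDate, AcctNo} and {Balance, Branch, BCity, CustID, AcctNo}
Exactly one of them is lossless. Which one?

Decomposition 1: common = {Type}, closure = {Type} → lossy.
Decomposition 2: common = {Type, CustID, OpenDate}, closure = {Type, CustID, OpenDate} → lossy.
Decomposition 3: common = {Branch, CustID, AcctNo}, closure = {Balance, Branch, Type, BCity, CustID, OpenDate, AcctNo} → lossless.

Decomposition 3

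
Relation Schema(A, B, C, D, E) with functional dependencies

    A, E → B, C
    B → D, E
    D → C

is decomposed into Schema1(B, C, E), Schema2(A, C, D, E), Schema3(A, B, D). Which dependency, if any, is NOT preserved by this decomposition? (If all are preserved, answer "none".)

Check A, E → B, C: no single fragment contains all of {A, B, C, E}, and the restricted closure of {A, E} across the fragments never reaches {B, C}.
B → D, E is preserved.
D → C is preserved.

A, E → B, C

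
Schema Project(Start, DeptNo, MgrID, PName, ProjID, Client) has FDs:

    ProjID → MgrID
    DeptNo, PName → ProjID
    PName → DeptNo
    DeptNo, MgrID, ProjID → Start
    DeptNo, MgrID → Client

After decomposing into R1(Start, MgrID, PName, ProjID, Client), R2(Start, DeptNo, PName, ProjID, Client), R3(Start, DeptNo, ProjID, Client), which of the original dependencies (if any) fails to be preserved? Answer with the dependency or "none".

Check DeptNo, MgrID → Client: no single fragment contains all of {DeptNo, MgrID, Client}, and the restricted closure of {DeptNo, MgrID} across the fragments never reaches {Client}.
ProjID → MgrID is preserved.
DeptNo, PName → ProjID is preserved.
PName → DeptNo is preserved.
DeptNo, MgrID, ProjID → Start is preserved.

DeptNo, MgrID → Client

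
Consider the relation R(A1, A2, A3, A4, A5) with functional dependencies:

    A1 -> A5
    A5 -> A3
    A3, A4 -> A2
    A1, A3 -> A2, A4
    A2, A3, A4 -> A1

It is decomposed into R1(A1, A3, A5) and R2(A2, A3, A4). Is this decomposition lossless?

Common attributes: R1 ∩ R2 = {A3}.
No dependency enlarges {A3}, so (A3)⁺ = {A3}.
The closure contains neither all of R1 = {A1, A3, A5} nor all of R2 = {A2, A3, A4}, so the common attributes are not a superkey of either fragment. The join is lossy.

No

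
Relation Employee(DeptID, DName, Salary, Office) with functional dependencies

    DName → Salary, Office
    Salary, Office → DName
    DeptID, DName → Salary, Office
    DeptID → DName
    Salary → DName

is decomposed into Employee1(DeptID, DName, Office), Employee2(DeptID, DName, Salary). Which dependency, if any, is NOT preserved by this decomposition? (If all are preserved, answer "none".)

DName → Salary, Office: restricted closure across fragments reaches Salary, Office.
Salary, Office → DName: restricted closure across fragments reaches DName.
DeptID, DName → Salary, Office: restricted closure across fragments reaches Salary, Office.
DeptID → DName lies within Employee1.
Salary → DName lies within Employee2.
Every dependency is enforceable on the fragments, so the decomposition is dependency-preserving.

none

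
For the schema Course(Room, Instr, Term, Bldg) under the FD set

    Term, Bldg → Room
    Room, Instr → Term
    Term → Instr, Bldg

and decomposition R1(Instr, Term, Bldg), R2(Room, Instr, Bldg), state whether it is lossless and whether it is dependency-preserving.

lossy and not dependency-preserving

Lossless test: (Instr, Bldg)⁺ = {Instr, Bldg}, which is a superkey of neither fragment — lossy.
Dependency preservation: the restricted closure of {Term, Bldg} across the fragments never reaches {Room}, so Term, Bldg → Room cannot be enforced without a join — not preserved.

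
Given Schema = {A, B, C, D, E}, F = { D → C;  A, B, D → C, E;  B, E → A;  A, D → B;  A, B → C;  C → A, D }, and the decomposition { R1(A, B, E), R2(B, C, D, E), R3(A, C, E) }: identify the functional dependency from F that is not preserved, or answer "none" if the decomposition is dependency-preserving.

none

D → C lies within R2.
A, B, D → C, E: restricted closure across fragments reaches C, E.
B, E → A lies within R1.
A, D → B: restricted closure across fragments reaches B.
A, B → C: restricted closure across fragments reaches C.
C → A, D: restricted closure across fragments reaches A, D.
Every dependency is enforceable on the fragments, so the decomposition is dependency-preserving.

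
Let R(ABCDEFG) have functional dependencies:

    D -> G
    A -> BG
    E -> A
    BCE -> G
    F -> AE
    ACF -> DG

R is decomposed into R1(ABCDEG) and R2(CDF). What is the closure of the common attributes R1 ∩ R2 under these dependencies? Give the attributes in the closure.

CDG

R1 ∩ R2 = {CD}.
D → G applies, adding G
Closure: {CDG}.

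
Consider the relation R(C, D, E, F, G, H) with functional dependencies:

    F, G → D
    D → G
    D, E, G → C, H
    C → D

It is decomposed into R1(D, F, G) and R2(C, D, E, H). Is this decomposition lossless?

Common attributes: R1 ∩ R2 = {D}.
Closure of {D}: D → G applies, adding G. So (D)⁺ = {D, G}.
The closure contains neither all of R1 = {D, F, G} nor all of R2 = {C, D, E, H}, so the common attributes are not a superkey of either fragment. The join is lossy.

No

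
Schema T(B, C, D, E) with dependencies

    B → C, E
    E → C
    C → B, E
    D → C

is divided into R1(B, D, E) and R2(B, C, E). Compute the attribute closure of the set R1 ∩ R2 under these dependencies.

B, C, E

R1 ∩ R2 = {B, E}.
B → C, E applies, adding C
Closure: {B, C, E}.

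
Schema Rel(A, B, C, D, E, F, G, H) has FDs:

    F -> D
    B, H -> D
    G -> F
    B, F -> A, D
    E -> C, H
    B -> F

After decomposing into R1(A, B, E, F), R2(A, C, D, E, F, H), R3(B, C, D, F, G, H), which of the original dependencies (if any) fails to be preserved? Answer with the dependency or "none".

F → D lies within R2.
B, H → D lies within R3.
G → F lies within R3.
B, F → A, D: restricted closure across fragments reaches A, D.
E → C, H lies within R2.
B → F lies within R1.
Every dependency is enforceable on the fragments, so the decomposition is dependency-preserving.

none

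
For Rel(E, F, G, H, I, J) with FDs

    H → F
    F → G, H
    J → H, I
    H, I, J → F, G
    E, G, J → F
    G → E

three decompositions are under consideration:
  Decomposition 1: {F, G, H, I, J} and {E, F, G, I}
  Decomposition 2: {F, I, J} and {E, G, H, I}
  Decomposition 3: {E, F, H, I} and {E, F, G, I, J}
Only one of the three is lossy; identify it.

Decomposition 2

Decomposition 1: common = {F, G, I}, closure = {E, F, G, H, I} → lossless.
Decomposition 2: common = {I}, closure = {I} → lossy.
Decomposition 3: common = {E, F, I}, closure = {E, F, G, H, I} → lossless.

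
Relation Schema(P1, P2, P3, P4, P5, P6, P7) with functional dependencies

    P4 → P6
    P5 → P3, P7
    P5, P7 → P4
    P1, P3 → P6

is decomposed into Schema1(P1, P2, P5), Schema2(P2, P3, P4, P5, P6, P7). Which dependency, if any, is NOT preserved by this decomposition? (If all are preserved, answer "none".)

Check P1, P3 → P6: no single fragment contains all of {P1, P3, P6}, and the restricted closure of {P1, P3} across the fragments never reaches {P6}.
P4 → P6 is preserved.
P5 → P3, P7 is preserved.
P5, P7 → P4 is preserved.

P1, P3 → P6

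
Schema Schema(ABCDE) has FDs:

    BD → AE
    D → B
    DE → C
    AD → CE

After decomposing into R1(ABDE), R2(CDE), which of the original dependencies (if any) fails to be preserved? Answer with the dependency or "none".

none

BD → AE lies within R1.
D → B lies within R1.
DE → C lies within R2.
AD → CE: restricted closure across fragments reaches CE.
Every dependency is enforceable on the fragments, so the decomposition is dependency-preserving.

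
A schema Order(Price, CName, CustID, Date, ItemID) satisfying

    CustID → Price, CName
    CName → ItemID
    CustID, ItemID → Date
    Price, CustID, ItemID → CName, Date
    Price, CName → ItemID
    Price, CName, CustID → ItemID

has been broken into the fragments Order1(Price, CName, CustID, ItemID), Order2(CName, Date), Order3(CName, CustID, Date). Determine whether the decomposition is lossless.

Chase test. Columns are Price, CName, CustID, Date, ItemID; row i has aⱼ where attribute j ∈ Orderi, else bᵢⱼ.
Initial tableau (one row per fragment):
  row 1: a1 a2 a3 b14 a5
  row 2: b21 a2 b23 a4 b25
  row 3: b31 a2 a3 a4 b35
Rows 1 and 3 agree on CustID; apply CustID→Price, CName and equate their Price, CName entries.
Rows 1 and 2 agree on CName; apply CName→ItemID and equate their ItemID entries.
Rows 1 and 3 agree on CName; apply CName→ItemID and equate their ItemID entries.
Rows 1 and 3 agree on CustID, ItemID; apply CustID, ItemID→Date and equate their Date entries.
Row 1 is now all distinguished symbols — the join is lossless.

Yes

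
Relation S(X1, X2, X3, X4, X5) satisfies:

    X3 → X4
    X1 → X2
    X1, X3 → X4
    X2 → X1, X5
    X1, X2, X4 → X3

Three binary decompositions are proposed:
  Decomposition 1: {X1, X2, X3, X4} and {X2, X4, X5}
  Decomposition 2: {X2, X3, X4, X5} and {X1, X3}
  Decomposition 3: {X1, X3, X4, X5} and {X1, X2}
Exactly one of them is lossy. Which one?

Decomposition 2

Decomposition 1: common = {X2, X4}, closure = {X1, X2, X3, X4, X5} → lossless.
Decomposition 2: common = {X3}, closure = {X3, X4} → lossy.
Decomposition 3: common = {X1}, closure = {X1, X2, X5} → lossless.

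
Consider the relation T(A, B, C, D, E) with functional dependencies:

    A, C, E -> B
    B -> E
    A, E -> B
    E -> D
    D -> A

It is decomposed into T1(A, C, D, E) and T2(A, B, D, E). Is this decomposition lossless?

Yes

Common attributes: T1 ∩ T2 = {A, D, E}.
Closure of {A, D, E}: A, E → B applies, adding B. So (A, D, E)⁺ = {A, B, D, E}.
This closure contains every attribute of T2, so T1 ∩ T2 → T2. The join is lossless.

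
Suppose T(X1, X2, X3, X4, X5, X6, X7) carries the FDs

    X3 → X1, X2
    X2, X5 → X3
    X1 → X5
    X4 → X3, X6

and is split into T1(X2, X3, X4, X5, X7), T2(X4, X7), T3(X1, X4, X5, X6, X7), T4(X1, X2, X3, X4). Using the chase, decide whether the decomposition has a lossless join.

Yes

Chase test. Columns are X1, X2, X3, X4, X5, X6, X7; row i has aⱼ where attribute j ∈ Ti, else bᵢⱼ.
Initial tableau (one row per fragment):
  row 1: b11 a2 a3 a4 a5 b16 a7
  row 2: b21 b22 b23 a4 b25 b26 a7
  row 3: a1 b32 b33 a4 a5 a6 a7
  row 4: a1 a2 a3 a4 b45 b46 b47
Rows 1 and 4 agree on X3; apply X3→X1, X2 and equate their X1, X2 entries.
Rows 1 and 4 agree on X1; apply X1→X5 and equate their X5 entries.
Rows 1 and 2 agree on X4; apply X4→X3, X6 and equate their X3, X6 entries.
Rows 1 and 3 agree on X4; apply X4→X3, X6 and equate their X3, X6 entries.
Rows 1 and 4 agree on X4; apply X4→X3, X6 and equate their X3, X6 entries.
Rows 1 and 2 agree on X3; apply X3→X1, X2 and equate their X1, X2 entries.
Rows 1 and 3 agree on X3; apply X3→X1, X2 and equate their X1, X2 entries.
Rows 1 and 2 agree on X1; apply X1→X5 and equate their X5 entries.
Row 1 is now all distinguished symbols — the join is lossless.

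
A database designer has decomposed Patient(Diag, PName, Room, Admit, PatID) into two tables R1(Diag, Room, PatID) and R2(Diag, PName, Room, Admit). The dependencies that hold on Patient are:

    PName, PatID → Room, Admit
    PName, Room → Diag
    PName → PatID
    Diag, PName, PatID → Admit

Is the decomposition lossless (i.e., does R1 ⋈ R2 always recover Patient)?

Common attributes: R1 ∩ R2 = {Diag, Room}.
No dependency enlarges {Diag, Room}, so (Diag, Room)⁺ = {Diag, Room}.
The closure contains neither all of R1 = {Diag, Room, PatID} nor all of R2 = {Diag, PName, Room, Admit}, so the common attributes are not a superkey of either fragment. The join is lossy.

No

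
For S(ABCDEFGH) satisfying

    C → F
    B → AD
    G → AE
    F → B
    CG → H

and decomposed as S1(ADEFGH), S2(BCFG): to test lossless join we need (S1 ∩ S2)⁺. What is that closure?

S1 ∩ S2 = {FG}.
G → AE applies, adding AE
F → B applies, adding B
B → AD applies, adding D
Closure: {ABDEFG}.

ABDEFG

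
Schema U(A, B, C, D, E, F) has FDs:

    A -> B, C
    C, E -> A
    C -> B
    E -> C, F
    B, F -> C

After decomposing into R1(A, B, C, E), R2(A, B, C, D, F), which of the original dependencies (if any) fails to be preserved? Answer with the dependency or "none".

E -> C, F

Check E → C, F: no single fragment contains all of {C, E, F}, and the restricted closure of {E} across the fragments never reaches {C, F}.
A → B, C is preserved.
C, E → A is preserved.
C → B is preserved.
B, F → C is preserved.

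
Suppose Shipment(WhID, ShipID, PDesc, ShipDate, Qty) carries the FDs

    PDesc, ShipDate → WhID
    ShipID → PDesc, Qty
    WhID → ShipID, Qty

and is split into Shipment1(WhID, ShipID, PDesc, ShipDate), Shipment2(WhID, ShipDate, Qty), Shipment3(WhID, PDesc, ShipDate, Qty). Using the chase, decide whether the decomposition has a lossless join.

Chase test. Columns are WhID, ShipID, PDesc, ShipDate, Qty; row i has aⱼ where attribute j ∈ Shipmenti, else bᵢⱼ.
Initial tableau (one row per fragment):
  row 1: a1 a2 a3 a4 b15
  row 2: a1 b22 b23 a4 a5
  row 3: a1 b32 a3 a4 a5
Rows 1 and 2 agree on WhID; apply WhID→ShipID, Qty and equate their ShipID, Qty entries.
Rows 1 and 3 agree on WhID; apply WhID→ShipID, Qty and equate their ShipID, Qty entries.
Rows 1 and 2 agree on ShipID; apply ShipID→PDesc, Qty and equate their PDesc, Qty entries.
Row 1 is now all distinguished symbols — the join is lossless.

Yes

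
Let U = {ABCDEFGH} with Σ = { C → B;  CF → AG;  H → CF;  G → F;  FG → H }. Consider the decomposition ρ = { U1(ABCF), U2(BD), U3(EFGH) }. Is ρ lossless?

Chase test. Columns are ABCDEFGH; row i has aⱼ where attribute j ∈ Ui, else bᵢⱼ.
Initial tableau (one row per fragment):
  row 1: a1 a2 a3 b14 b15 a6 b17 b18
  row 2: b21 a2 b23 a4 b25 b26 b27 b28
  row 3: b31 b32 b33 b34 a5 a6 a7 a8
No row becomes fully distinguished — the join is lossy.

No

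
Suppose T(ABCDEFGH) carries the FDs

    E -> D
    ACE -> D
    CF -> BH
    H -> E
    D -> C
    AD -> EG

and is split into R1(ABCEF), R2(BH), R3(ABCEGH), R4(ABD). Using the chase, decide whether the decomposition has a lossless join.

Chase test. Columns are ABCDEFGH; row i has aⱼ where attribute j ∈ Ri, else bᵢⱼ.
Initial tableau (one row per fragment):
  row 1: a1 a2 a3 b14 a5 a6 b17 b18
  row 2: b21 a2 b23 b24 b25 b26 b27 a8
  row 3: a1 a2 a3 b34 a5 b36 a7 a8
  row 4: a1 a2 b43 a4 b45 b46 b47 b48
Rows 1 and 3 agree on E; apply E→D and equate their D entries.
Rows 2 and 3 agree on H; apply H→E and equate their E entries.
Rows 1 and 3 agree on AD; apply AD→EG and equate their EG entries.
Rows 1 and 2 agree on E; apply E→D and equate their D entries.
Rows 1 and 2 agree on D; apply D→C and equate their C entries.
No row becomes fully distinguished — the join is lossy.

No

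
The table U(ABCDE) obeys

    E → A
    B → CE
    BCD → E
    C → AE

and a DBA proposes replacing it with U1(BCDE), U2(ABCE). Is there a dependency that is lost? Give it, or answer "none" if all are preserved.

E → A lies within U2.
B → CE lies within U1.
BCD → E lies within U1.
C → AE lies within U2.
Every dependency is enforceable on the fragments, so the decomposition is dependency-preserving.

none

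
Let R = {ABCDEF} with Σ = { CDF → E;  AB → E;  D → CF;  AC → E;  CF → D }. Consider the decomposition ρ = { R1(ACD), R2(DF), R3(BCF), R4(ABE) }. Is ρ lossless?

Chase test. Columns are ABCDEF; row i has aⱼ where attribute j ∈ Ri, else bᵢⱼ.
Initial tableau (one row per fragment):
  row 1: a1 b12 a3 a4 b15 b16
  row 2: b21 b22 b23 a4 b25 a6
  row 3: b31 a2 a3 b34 b35 a6
  row 4: a1 a2 b43 b44 a5 b46
Rows 1 and 2 agree on D; apply D→CF and equate their CF entries.
Rows 1 and 3 agree on CF; apply CF→D and equate their D entries.
Rows 1 and 2 agree on CDF; apply CDF→E and equate their E entries.
Rows 1 and 3 agree on CDF; apply CDF→E and equate their E entries.
No row becomes fully distinguished — the join is lossy.

No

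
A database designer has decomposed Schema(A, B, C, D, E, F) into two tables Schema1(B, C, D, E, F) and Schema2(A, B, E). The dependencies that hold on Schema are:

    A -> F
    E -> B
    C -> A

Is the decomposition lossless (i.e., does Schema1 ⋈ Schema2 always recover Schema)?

No

Common attributes: Schema1 ∩ Schema2 = {B, E}.
No dependency enlarges {B, E}, so (B, E)⁺ = {B, E}.
The closure contains neither all of Schema1 = {B, C, D, E, F} nor all of Schema2 = {A, B, E}, so the common attributes are not a superkey of either fragment. The join is lossy.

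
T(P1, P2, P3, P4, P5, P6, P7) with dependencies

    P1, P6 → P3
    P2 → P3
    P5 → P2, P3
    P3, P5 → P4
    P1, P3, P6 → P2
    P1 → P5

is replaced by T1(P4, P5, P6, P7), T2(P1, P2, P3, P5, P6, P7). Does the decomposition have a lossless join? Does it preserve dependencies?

Lossless test: (P5, P6, P7)⁺ = {P2, P3, P4, P5, P6, P7}, which contains all of one fragment — lossless.
Dependency preservation: P3, P5 → P4 is not contained in any single fragment, but the restricted closure of its left-hand side across the fragments still reaches the right-hand side; the remaining FDs each lie inside some fragment. All dependencies are preserved.

lossless and dependency-preserving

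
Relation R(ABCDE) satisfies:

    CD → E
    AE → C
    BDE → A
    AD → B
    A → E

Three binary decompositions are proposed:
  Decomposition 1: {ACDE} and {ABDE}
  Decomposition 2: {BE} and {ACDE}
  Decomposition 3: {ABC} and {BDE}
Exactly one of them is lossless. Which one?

Decomposition 1

Decomposition 1: common = {ADE}, closure = {ABCDE} → lossless.
Decomposition 2: common = {E}, closure = {E} → lossy.
Decomposition 3: common = {B}, closure = {B} → lossy.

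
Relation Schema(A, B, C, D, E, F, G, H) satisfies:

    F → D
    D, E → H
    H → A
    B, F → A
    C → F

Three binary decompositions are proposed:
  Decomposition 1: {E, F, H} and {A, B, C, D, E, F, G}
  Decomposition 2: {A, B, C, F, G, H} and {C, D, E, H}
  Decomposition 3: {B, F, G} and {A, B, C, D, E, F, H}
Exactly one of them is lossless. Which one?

Decomposition 1

Decomposition 1: common = {E, F}, closure = {A, D, E, F, H} → lossless.
Decomposition 2: common = {C, H}, closure = {A, C, D, F, H} → lossy.
Decomposition 3: common = {B, F}, closure = {A, B, D, F} → lossy.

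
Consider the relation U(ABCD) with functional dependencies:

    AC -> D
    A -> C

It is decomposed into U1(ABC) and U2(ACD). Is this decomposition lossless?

Common attributes: U1 ∩ U2 = {AC}.
Closure of {AC}: AC → D applies, adding D. So (AC)⁺ = {ACD}.
This closure contains every attribute of U2, so U1 ∩ U2 → U2. The join is lossless.

Yes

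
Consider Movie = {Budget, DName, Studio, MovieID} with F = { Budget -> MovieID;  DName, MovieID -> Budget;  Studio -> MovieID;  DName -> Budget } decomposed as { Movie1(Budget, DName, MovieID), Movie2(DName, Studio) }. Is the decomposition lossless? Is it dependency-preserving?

lossless but not dependency-preserving

Lossless test: (DName)⁺ = {Budget, DName, MovieID}, which contains all of one fragment — lossless.
Dependency preservation: the restricted closure of {Studio} across the fragments never reaches {MovieID}, so Studio → MovieID cannot be enforced without a join — not preserved.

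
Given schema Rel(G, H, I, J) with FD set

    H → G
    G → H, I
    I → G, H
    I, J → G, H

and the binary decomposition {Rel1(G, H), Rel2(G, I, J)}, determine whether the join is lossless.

Yes

Common attributes: Rel1 ∩ Rel2 = {G}.
Closure of {G}: G → H, I applies, adding H, I. So (G)⁺ = {G, H, I}.
This closure contains every attribute of Rel1, so Rel1 ∩ Rel2 → Rel1. The join is lossless.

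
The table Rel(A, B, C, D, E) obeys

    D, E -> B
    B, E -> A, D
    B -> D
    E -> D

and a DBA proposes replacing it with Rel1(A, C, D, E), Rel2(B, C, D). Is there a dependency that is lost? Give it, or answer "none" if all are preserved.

Check D, E → B: no single fragment contains all of {B, D, E}, and the restricted closure of {D, E} across the fragments never reaches {B}.
B, E → A, D is preserved.
B → D is preserved.
E → D is preserved.

D, E -> B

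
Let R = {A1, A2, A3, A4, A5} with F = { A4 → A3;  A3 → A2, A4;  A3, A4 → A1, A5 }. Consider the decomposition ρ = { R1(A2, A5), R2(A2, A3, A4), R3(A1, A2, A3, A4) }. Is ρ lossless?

Chase test. Columns are A1, A2, A3, A4, A5; row i has aⱼ where attribute j ∈ Ri, else bᵢⱼ.
Initial tableau (one row per fragment):
  row 1: b11 a2 b13 b14 a5
  row 2: b21 a2 a3 a4 b25
  row 3: a1 a2 a3 a4 b35
Rows 2 and 3 agree on A3, A4; apply A3, A4→A1, A5 and equate their A1, A5 entries.
No row becomes fully distinguished — the join is lossy.

No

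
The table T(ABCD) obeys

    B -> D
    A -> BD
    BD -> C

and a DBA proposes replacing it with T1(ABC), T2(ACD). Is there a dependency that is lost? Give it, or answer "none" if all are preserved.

Check B → D: no single fragment contains all of {BD}, and the restricted closure of {B} across the fragments never reaches {D}.
A → BD is preserved.
BD → C is preserved.

B -> D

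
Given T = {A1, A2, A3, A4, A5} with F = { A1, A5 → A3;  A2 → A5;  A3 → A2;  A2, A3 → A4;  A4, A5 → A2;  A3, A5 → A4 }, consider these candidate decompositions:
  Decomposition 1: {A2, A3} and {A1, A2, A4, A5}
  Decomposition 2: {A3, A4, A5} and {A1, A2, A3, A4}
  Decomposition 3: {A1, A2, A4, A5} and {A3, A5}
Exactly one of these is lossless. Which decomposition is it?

Decomposition 2

Decomposition 1: common = {A2}, closure = {A2, A5} → lossy.
Decomposition 2: common = {A3, A4}, closure = {A2, A3, A4, A5} → lossless.
Decomposition 3: common = {A5}, closure = {A5} → lossy.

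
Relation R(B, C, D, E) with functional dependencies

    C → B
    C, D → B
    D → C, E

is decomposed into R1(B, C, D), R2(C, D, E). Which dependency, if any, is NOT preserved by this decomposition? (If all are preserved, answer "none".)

none

C → B lies within R1.
C, D → B lies within R1.
D → C, E lies within R2.
Every dependency is enforceable on the fragments, so the decomposition is dependency-preserving.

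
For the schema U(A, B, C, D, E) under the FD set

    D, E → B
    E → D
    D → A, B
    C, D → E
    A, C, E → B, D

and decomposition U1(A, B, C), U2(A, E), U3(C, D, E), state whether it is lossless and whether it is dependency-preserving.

Lossless test (chase): Rows 2 and 3 agree on E; apply E→D and equate their D entries. Rows 2 and 3 agree on D; apply D→A, B and equate their A, B entries. No row becomes fully distinguished — the join is lossy.
Dependency preservation: the restricted closure of {D, E} across the fragments never reaches {B}, so D, E → B cannot be enforced without a join — not preserved.

lossy and not dependency-preserving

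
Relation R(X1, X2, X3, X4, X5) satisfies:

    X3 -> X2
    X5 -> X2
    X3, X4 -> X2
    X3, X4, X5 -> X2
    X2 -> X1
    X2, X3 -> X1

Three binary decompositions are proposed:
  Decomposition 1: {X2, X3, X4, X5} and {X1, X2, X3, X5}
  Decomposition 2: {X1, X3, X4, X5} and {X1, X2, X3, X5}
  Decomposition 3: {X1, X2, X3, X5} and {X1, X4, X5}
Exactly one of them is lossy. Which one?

Decomposition 3

Decomposition 1: common = {X2, X3, X5}, closure = {X1, X2, X3, X5} → lossless.
Decomposition 2: common = {X1, X3, X5}, closure = {X1, X2, X3, X5} → lossless.
Decomposition 3: common = {X1, X5}, closure = {X1, X2, X5} → lossy.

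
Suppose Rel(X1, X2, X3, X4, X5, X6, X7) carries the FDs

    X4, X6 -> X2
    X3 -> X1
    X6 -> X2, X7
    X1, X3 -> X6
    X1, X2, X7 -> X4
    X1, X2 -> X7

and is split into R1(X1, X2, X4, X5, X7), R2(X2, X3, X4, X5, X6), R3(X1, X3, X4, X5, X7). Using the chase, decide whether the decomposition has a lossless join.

Yes

Chase test. Columns are X1, X2, X3, X4, X5, X6, X7; row i has aⱼ where attribute j ∈ Ri, else bᵢⱼ.
Initial tableau (one row per fragment):
  row 1: a1 a2 b13 a4 a5 b16 a7
  row 2: b21 a2 a3 a4 a5 a6 b27
  row 3: a1 b32 a3 a4 a5 b36 a7
Rows 2 and 3 agree on X3; apply X3→X1 and equate their X1 entries.
Rows 2 and 3 agree on X1, X3; apply X1, X3→X6 and equate their X6 entries.
Rows 1 and 2 agree on X1, X2; apply X1, X2→X7 and equate their X7 entries.
Rows 2 and 3 agree on X4, X6; apply X4, X6→X2 and equate their X2 entries.
Row 2 is now all distinguished symbols — the join is lossless.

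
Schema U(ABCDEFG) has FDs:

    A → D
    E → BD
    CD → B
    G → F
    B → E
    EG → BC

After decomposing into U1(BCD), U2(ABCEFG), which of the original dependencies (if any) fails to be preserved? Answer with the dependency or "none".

A → D

Check A → D: no single fragment contains all of {AD}, and the restricted closure of {A} across the fragments never reaches {D}.
E → BD is preserved.
CD → B is preserved.
G → F is preserved.
B → E is preserved.
EG → BC is preserved.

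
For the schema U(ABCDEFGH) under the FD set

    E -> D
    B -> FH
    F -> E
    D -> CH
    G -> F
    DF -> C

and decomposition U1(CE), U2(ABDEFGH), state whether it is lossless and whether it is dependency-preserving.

Lossless test: (E)⁺ = {CDEH}, which contains all of one fragment — lossless.
Dependency preservation: the restricted closure of {D} across the fragments never reaches {CH}, so D → CH cannot be enforced without a join — not preserved.

lossless but not dependency-preserving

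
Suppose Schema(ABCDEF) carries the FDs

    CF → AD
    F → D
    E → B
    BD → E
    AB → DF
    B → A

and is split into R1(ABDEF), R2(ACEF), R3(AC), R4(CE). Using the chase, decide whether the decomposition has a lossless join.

Yes

Chase test. Columns are ABCDEF; row i has aⱼ where attribute j ∈ Ri, else bᵢⱼ.
Initial tableau (one row per fragment):
  row 1: a1 a2 b13 a4 a5 a6
  row 2: a1 b22 a3 b24 a5 a6
  row 3: a1 b32 a3 b34 b35 b36
  row 4: b41 b42 a3 b44 a5 b46
Rows 1 and 2 agree on F; apply F→D and equate their D entries.
Rows 1 and 2 agree on E; apply E→B and equate their B entries.
Rows 1 and 4 agree on E; apply E→B and equate their B entries.
Rows 1 and 4 agree on B; apply B→A and equate their A entries.
Rows 1 and 4 agree on AB; apply AB→DF and equate their DF entries.
Row 2 is now all distinguished symbols — the join is lossless.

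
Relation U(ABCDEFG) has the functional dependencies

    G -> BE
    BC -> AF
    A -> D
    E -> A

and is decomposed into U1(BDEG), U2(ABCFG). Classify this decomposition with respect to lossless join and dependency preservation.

Lossless test: (BG)⁺ = {ABDEG}, which contains all of one fragment — lossless.
Dependency preservation: the restricted closure of {A} across the fragments never reaches {D}, so A → D cannot be enforced without a join — not preserved.

lossless but not dependency-preserving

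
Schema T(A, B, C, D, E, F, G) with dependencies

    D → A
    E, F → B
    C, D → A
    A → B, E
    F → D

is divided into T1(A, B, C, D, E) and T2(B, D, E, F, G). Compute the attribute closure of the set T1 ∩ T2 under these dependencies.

A, B, D, E

T1 ∩ T2 = {B, D, E}.
D → A applies, adding A
Closure: {A, B, D, E}.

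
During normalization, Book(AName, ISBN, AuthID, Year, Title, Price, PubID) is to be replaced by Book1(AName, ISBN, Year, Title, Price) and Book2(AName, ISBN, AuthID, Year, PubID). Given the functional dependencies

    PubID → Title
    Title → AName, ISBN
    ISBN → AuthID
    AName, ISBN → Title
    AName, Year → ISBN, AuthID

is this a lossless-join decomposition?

No

Common attributes: Book1 ∩ Book2 = {AName, ISBN, Year}.
Closure of {AName, ISBN, Year}: ISBN → AuthID applies, adding AuthID; AName, ISBN → Title applies, adding Title. So (AName, ISBN, Year)⁺ = {AName, ISBN, AuthID, Year, Title}.
The closure contains neither all of Book1 = {AName, ISBN, Year, Title, Price} nor all of Book2 = {AName, ISBN, AuthID, Year, PubID}, so the common attributes are not a superkey of either fragment. The join is lossy.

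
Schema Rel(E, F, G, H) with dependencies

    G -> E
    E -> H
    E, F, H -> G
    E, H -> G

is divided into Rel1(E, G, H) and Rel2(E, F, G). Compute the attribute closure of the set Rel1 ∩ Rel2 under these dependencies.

E, G, H

Rel1 ∩ Rel2 = {E, G}.
E → H applies, adding H
Closure: {E, G, H}.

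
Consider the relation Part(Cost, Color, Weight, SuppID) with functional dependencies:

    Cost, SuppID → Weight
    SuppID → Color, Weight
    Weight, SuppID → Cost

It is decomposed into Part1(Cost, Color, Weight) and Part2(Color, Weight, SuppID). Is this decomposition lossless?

No

Common attributes: Part1 ∩ Part2 = {Color, Weight}.
No dependency enlarges {Color, Weight}, so (Color, Weight)⁺ = {Color, Weight}.
The closure contains neither all of Part1 = {Cost, Color, Weight} nor all of Part2 = {Color, Weight, SuppID}, so the common attributes are not a superkey of either fragment. The join is lossy.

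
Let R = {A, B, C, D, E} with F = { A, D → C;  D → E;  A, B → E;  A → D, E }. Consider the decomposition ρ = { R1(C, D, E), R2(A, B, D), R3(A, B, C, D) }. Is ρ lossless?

Chase test. Columns are A, B, C, D, E; row i has aⱼ where attribute j ∈ Ri, else bᵢⱼ.
Initial tableau (one row per fragment):
  row 1: b11 b12 a3 a4 a5
  row 2: a1 a2 b23 a4 b25
  row 3: a1 a2 a3 a4 b35
Rows 2 and 3 agree on A, D; apply A, D→C and equate their C entries.
Rows 1 and 2 agree on D; apply D→E and equate their E entries.
Rows 1 and 3 agree on D; apply D→E and equate their E entries.
Row 2 is now all distinguished symbols — the join is lossless.

Yes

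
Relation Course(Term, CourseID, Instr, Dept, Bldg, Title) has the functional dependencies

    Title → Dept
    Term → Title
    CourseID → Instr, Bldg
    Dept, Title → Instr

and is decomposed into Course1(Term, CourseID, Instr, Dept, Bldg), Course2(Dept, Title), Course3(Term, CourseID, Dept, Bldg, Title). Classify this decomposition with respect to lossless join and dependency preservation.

lossless but not dependency-preserving

Lossless test (chase): Rows 1 and 3 agree on Term; apply Term→Title and equate their Title entries. Rows 1 and 3 agree on CourseID; apply CourseID→Instr, Bldg and equate their Instr, Bldg entries. Rows 1 and 2 agree on Dept, Title; apply Dept, Title→Instr and equate their Instr entries. Row 1 is now all distinguished symbols — the join is lossless.
Dependency preservation: the restricted closure of {Dept, Title} across the fragments never reaches {Instr}, so Dept, Title → Instr cannot be enforced without a join — not preserved.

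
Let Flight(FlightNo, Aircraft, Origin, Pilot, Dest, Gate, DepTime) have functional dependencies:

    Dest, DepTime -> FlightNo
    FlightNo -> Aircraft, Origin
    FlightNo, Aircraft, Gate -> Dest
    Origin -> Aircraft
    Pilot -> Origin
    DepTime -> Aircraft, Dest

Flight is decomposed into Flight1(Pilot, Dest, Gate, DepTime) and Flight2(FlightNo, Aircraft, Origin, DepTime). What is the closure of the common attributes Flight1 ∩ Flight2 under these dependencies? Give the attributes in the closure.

Flight1 ∩ Flight2 = {DepTime}.
DepTime → Aircraft, Dest applies, adding Aircraft, Dest
Dest, DepTime → FlightNo applies, adding FlightNo
FlightNo → Aircraft, Origin applies, adding Origin
Closure: {FlightNo, Aircraft, Origin, Dest, DepTime}.

FlightNo, Aircraft, Origin, Dest, DepTime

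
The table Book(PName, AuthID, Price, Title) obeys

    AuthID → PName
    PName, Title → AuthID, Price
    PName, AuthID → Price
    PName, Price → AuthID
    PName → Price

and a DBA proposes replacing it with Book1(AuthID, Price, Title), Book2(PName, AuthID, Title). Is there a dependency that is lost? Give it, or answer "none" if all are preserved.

AuthID → PName lies within Book2.
PName, Title → AuthID, Price: restricted closure across fragments reaches AuthID, Price.
PName, AuthID → Price: restricted closure across fragments reaches Price.
PName, Price → AuthID: restricted closure across fragments reaches AuthID.
PName → Price: restricted closure across fragments reaches Price.
Every dependency is enforceable on the fragments, so the decomposition is dependency-preserving.

none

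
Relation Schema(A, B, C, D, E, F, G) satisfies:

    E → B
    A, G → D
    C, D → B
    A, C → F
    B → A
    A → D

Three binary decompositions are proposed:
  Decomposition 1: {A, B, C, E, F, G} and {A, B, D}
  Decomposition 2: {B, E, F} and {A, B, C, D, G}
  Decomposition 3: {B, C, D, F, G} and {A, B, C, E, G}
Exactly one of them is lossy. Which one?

Decomposition 2

Decomposition 1: common = {A, B}, closure = {A, B, D} → lossless.
Decomposition 2: common = {B}, closure = {A, B, D} → lossy.
Decomposition 3: common = {B, C, G}, closure = {A, B, C, D, F, G} → lossless.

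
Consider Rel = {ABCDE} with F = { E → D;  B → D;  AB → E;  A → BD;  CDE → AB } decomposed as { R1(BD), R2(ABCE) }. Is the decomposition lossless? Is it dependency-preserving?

lossless but not dependency-preserving

Lossless test: (B)⁺ = {BD}, which contains all of one fragment — lossless.
Dependency preservation: the restricted closure of {E} across the fragments never reaches {D}, so E → D cannot be enforced without a join — not preserved.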